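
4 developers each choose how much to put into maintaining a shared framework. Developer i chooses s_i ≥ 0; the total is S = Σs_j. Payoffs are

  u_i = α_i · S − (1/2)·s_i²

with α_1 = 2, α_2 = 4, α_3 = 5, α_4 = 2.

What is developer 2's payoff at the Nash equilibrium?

44

Developer i's FOC: ∂u_i/∂s_i = α_i − s_i = 0, so s_i* = α_i.
NE contributions = (2, 4, 5, 2); S = 13.
u_2 = α_2·S − ½·(s_2)² = 4·13 − ½·4² = 44.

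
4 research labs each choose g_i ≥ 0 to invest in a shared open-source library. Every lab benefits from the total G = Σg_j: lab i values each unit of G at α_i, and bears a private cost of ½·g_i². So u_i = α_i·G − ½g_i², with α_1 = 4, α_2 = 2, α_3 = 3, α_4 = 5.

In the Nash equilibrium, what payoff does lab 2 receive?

Lab i's FOC: ∂u_i/∂g_i = α_i − g_i = 0, so g_i* = α_i.
NE contributions = (4, 2, 3, 5); G = 14.
u_2 = α_2·G − ½·(g_2)² = 2·14 − ½·2² = 26.

26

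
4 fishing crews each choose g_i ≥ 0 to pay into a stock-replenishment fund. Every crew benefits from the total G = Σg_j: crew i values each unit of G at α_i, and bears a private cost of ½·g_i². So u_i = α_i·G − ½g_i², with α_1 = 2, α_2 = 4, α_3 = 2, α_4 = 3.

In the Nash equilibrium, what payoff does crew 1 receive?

Crew i's FOC: ∂u_i/∂g_i = α_i − g_i = 0, so g_i* = α_i.
NE contributions = (2, 4, 2, 3); G = 11.
u_1 = α_1·G − ½·(g_1)² = 2·11 − ½·2² = 20.

20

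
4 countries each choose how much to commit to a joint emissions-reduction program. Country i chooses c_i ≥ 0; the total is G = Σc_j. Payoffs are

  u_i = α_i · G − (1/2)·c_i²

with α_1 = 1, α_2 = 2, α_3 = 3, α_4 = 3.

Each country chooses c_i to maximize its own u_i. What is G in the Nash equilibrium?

Country i's FOC: ∂u_i/∂c_i = α_i − c_i = 0, so c_i* = α_i.
NE contributions = (1, 2, 3, 3); G = 9.

9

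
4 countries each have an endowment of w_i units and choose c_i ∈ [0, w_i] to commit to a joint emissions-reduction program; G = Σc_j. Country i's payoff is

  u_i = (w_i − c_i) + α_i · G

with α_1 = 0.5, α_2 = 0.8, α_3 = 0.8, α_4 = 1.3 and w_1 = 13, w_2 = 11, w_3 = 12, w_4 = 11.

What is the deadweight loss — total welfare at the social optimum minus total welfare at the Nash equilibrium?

∂u_i/∂c_i = α_i − 1, so country i contributes w_i if α_i > 1, else 0.
α_i > 1 for i ∈ {4}; NE contributions (0, 0, 0, 11), G = 11.
W^NE = Σw_i − G^NE + (Σα_i)·G^NE = 47 + 2.4·11 = 73.4.
Planner: ∂(Σu_j)/∂c_i = Σα_j − 1 = 2.4 > 0, so everyone contributes w_i; G^SO = 47, W^SO = 47 + 2.4·47 = 159.8.
Deadweight loss = 86.4.

86.4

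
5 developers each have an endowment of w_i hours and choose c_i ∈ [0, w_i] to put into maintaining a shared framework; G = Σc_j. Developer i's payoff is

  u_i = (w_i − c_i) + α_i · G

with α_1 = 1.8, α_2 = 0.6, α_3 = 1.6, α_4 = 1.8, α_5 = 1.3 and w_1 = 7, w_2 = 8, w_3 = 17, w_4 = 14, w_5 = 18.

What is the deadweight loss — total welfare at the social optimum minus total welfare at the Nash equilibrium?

∂u_i/∂c_i = α_i − 1, so developer i contributes w_i if α_i > 1, else 0.
α_i > 1 for i ∈ {1, 3, 4, 5}; NE contributions (7, 0, 17, 14, 18), G = 56.
W^NE = Σw_i − G^NE + (Σα_i)·G^NE = 64 + 6.1·56 = 405.6.
Planner: ∂(Σu_j)/∂c_i = Σα_j − 1 = 6.1 > 0, so everyone contributes w_i; G^SO = 64, W^SO = 64 + 6.1·64 = 454.4.
Deadweight loss = 48.8.

48.8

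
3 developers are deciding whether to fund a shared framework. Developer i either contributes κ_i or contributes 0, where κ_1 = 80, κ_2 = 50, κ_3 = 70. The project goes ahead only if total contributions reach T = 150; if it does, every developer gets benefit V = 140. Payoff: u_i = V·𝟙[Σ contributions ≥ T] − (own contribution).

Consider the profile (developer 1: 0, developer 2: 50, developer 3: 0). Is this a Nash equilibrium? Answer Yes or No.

Total = 50 < 150: not provided.
Developer 1 (pledges 0, payoff 0): pledging 80 → total 130, payoff -80. No gain.
Developer 2 (pledges 50, payoff -50): dropping to 0 → total 0, payoff 0. Profitable deviation.

No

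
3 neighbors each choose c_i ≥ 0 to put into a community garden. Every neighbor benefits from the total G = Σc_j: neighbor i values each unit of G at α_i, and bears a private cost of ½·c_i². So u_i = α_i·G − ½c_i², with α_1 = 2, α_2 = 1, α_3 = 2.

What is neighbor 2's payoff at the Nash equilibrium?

Neighbor i's FOC: ∂u_i/∂c_i = α_i − c_i = 0, so c_i* = α_i.
NE contributions = (2, 1, 2); G = 5.
u_2 = α_2·G − ½·(c_2)² = 1·5 − ½·1² = 4.5.

4.5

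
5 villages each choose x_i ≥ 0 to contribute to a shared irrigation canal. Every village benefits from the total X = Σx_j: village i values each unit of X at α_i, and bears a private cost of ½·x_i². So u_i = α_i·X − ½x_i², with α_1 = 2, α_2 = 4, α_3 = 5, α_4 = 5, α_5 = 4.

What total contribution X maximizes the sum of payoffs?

100

Planner FOC: ∂(Σu_j)/∂x_i = (Σα_j) − x_i = 0, so x_i^SO = Σα_j = 20 for every i; X^SO = 100.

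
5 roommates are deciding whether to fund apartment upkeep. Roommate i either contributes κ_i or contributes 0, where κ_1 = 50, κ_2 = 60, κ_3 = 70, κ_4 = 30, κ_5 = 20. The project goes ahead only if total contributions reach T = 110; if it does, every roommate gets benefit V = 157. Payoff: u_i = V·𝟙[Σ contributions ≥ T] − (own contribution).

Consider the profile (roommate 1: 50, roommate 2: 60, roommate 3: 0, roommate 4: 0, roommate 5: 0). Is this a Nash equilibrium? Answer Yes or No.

Yes

Total = 110 ≥ 110: provided.
Roommate 1 (pledges 50, payoff 107): dropping to 0 → total 60, payoff 0. No gain.
Roommate 2 (pledges 60, payoff 97): dropping to 0 → total 50, payoff 0. No gain.
Roommate 3 (pledges 0, payoff 157): pledging 70 → total 180, payoff 87. No gain.
Roommate 4 (pledges 0, payoff 157): pledging 30 → total 140, payoff 127. No gain.
Roommate 5 (pledges 0, payoff 157): pledging 20 → total 130, payoff 137. No gain.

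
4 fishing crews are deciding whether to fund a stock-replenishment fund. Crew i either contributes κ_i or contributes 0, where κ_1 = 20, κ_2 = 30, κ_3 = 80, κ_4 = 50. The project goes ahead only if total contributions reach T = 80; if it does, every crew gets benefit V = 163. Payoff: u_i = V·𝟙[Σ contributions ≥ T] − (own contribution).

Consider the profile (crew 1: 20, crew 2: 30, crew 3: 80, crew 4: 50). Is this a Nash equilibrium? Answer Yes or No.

No

Total = 180 ≥ 80: provided.
Crew 1 (pledges 20, payoff 143): dropping to 0 → total 160, payoff 163. Profitable deviation.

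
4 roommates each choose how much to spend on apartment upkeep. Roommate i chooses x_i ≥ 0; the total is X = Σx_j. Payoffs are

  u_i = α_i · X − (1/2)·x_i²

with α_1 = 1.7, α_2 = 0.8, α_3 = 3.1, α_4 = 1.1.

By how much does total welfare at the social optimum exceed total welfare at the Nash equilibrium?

Roommate i's FOC: ∂u_i/∂x_i = α_i − x_i = 0, so x_i* = α_i.
NE contributions = (1.7, 0.8, 3.1, 1.1); X = 6.7.
W^NE = (Σα)·X − ½Σα_i² = 6.7² − ½·14.35 = 37.715.
Planner sets x_i = Σα_j = 6.7 for every i, so X^SO = 4·6.7 = 26.8.
W^SO = (Σα)·X^SO − ½·4·(Σα)² = (4/2)·6.7² = 89.78.
Deadweight loss = W^SO − W^NE = 52.065.

52.065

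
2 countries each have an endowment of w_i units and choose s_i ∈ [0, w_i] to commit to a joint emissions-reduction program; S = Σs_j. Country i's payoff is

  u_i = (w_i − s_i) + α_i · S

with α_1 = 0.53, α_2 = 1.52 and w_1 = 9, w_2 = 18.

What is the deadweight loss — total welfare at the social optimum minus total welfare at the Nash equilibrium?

9.45

∂u_i/∂s_i = α_i − 1, so country i contributes w_i if α_i > 1, else 0.
α_i > 1 for i ∈ {2}; NE contributions (0, 18), S = 18.
W^NE = Σw_i − S^NE + (Σα_i)·S^NE = 27 + 1.05·18 = 45.9.
Planner: ∂(Σu_j)/∂s_i = Σα_j − 1 = 1.05 > 0, so everyone contributes w_i; S^SO = 27, W^SO = 27 + 1.05·27 = 55.35.
Deadweight loss = 9.45.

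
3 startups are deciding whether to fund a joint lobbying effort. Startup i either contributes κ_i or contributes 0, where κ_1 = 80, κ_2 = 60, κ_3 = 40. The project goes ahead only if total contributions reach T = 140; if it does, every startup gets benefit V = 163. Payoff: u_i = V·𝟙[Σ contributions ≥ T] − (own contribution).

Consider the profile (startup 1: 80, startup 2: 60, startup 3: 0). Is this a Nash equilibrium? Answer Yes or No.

Yes

Total = 140 ≥ 140: provided.
Startup 1 (pledges 80, payoff 83): dropping to 0 → total 60, payoff 0. No gain.
Startup 2 (pledges 60, payoff 103): dropping to 0 → total 80, payoff 0. No gain.
Startup 3 (pledges 0, payoff 163): pledging 40 → total 180, payoff 123. No gain.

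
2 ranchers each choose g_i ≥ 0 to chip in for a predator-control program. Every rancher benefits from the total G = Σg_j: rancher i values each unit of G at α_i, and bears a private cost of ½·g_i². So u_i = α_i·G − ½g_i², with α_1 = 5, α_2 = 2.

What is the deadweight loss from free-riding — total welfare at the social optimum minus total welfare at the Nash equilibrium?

14.5

Rancher i's FOC: ∂u_i/∂g_i = α_i − g_i = 0, so g_i* = α_i.
NE contributions = (5, 2); G = 7.
W^NE = (Σα)·G − ½Σα_i² = 7² − ½·29 = 34.5.
Planner sets g_i = Σα_j = 7 for every i, so G^SO = 2·7 = 14.
W^SO = (Σα)·G^SO − ½·2·(Σα)² = (2/2)·7² = 49.
Deadweight loss = W^SO − W^NE = 14.5.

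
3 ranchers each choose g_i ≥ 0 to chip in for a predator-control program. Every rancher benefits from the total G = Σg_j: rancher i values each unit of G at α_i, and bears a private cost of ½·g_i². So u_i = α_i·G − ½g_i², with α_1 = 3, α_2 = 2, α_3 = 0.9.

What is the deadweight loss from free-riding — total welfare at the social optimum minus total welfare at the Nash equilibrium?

Rancher i's FOC: ∂u_i/∂g_i = α_i − g_i = 0, so g_i* = α_i.
NE contributions = (3, 2, 0.9); G = 5.9.
W^NE = (Σα)·G − ½Σα_i² = 5.9² − ½·13.81 = 27.905.
Planner sets g_i = Σα_j = 5.9 for every i, so G^SO = 3·5.9 = 17.7.
W^SO = (Σα)·G^SO − ½·3·(Σα)² = (3/2)·5.9² = 52.215.
Deadweight loss = W^SO − W^NE = 24.31.

24.31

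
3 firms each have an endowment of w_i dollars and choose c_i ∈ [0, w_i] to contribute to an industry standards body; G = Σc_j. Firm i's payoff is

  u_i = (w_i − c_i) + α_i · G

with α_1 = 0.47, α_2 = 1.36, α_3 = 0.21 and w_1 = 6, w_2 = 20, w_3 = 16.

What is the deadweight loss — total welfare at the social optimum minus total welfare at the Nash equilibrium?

22.88

∂u_i/∂c_i = α_i − 1, so firm i contributes w_i if α_i > 1, else 0.
α_i > 1 for i ∈ {2}; NE contributions (0, 20, 0), G = 20.
W^NE = Σw_i − G^NE + (Σα_i)·G^NE = 42 + 1.04·20 = 62.8.
Planner: ∂(Σu_j)/∂c_i = Σα_j − 1 = 1.04 > 0, so everyone contributes w_i; G^SO = 42, W^SO = 42 + 1.04·42 = 85.68.
Deadweight loss = 22.88.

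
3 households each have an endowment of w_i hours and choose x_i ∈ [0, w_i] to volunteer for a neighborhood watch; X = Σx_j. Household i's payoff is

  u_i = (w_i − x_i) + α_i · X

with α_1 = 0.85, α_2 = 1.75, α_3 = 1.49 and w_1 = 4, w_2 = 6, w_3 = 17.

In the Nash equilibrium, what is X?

∂u_i/∂x_i = α_i − 1, so household i contributes w_i if α_i > 1, else 0.
α_i > 1 for i ∈ {2, 3}; NE contributions (0, 6, 17), X = 23.

23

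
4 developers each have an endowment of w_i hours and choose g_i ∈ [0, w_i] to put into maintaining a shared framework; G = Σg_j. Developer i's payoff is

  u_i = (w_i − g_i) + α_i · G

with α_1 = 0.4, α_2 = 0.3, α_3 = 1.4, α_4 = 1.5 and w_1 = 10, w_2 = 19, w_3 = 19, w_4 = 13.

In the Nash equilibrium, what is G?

32

∂u_i/∂g_i = α_i − 1, so developer i contributes w_i if α_i > 1, else 0.
α_i > 1 for i ∈ {3, 4}; NE contributions (0, 0, 19, 13), G = 32.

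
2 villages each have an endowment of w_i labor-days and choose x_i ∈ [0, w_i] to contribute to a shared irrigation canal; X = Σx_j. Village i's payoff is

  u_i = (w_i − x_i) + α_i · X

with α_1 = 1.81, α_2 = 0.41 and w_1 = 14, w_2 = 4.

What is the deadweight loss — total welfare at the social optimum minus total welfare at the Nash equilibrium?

∂u_i/∂x_i = α_i − 1, so village i contributes w_i if α_i > 1, else 0.
α_i > 1 for i ∈ {1}; NE contributions (14, 0), X = 14.
W^NE = Σw_i − X^NE + (Σα_i)·X^NE = 18 + 1.22·14 = 35.08.
Planner: ∂(Σu_j)/∂x_i = Σα_j − 1 = 1.22 > 0, so everyone contributes w_i; X^SO = 18, W^SO = 18 + 1.22·18 = 39.96.
Deadweight loss = 4.88.

4.88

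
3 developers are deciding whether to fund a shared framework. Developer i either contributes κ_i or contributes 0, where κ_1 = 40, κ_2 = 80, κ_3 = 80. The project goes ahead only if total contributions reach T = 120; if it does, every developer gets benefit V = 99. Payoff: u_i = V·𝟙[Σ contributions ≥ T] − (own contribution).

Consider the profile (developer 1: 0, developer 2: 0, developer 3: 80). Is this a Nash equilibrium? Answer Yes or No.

No

Total = 80 < 120: not provided.
Developer 1 (pledges 0, payoff 0): pledging 40 → total 120, payoff 59. Profitable deviation.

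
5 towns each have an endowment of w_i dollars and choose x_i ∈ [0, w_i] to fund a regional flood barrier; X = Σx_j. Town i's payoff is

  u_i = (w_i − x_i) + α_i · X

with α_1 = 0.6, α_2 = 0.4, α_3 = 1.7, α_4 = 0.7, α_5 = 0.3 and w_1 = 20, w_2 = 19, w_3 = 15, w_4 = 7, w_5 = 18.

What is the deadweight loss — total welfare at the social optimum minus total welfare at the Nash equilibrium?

172.8

∂u_i/∂x_i = α_i − 1, so town i contributes w_i if α_i > 1, else 0.
α_i > 1 for i ∈ {3}; NE contributions (0, 0, 15, 0, 0), X = 15.
W^NE = Σw_i − X^NE + (Σα_i)·X^NE = 79 + 2.7·15 = 119.5.
Planner: ∂(Σu_j)/∂x_i = Σα_j − 1 = 2.7 > 0, so everyone contributes w_i; X^SO = 79, W^SO = 79 + 2.7·79 = 292.3.
Deadweight loss = 172.8.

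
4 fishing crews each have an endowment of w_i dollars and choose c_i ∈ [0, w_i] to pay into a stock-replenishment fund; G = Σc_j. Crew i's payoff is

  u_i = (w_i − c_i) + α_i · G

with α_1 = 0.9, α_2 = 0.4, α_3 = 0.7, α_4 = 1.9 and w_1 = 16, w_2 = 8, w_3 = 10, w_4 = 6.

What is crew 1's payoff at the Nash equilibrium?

∂u_i/∂c_i = α_i − 1, so crew i contributes w_i if α_i > 1, else 0.
α_i > 1 for i ∈ {4}; NE contributions (0, 0, 0, 6), G = 6.
u_1 = (16 − 0) + 0.9·6 = 21.4.

21.4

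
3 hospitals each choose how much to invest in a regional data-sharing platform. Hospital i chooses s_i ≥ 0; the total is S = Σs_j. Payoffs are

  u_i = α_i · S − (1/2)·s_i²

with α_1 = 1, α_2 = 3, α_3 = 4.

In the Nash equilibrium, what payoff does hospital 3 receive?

Hospital i's FOC: ∂u_i/∂s_i = α_i − s_i = 0, so s_i* = α_i.
NE contributions = (1, 3, 4); S = 8.
u_3 = α_3·S − ½·(s_3)² = 4·8 − ½·4² = 24.

24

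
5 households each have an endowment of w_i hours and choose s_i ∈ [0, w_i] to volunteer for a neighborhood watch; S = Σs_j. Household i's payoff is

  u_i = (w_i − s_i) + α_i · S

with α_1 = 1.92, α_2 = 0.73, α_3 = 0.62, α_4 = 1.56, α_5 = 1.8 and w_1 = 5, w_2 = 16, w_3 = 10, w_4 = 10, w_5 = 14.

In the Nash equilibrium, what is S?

∂u_i/∂s_i = α_i − 1, so household i contributes w_i if α_i > 1, else 0.
α_i > 1 for i ∈ {1, 4, 5}; NE contributions (5, 0, 0, 10, 14), S = 29.

29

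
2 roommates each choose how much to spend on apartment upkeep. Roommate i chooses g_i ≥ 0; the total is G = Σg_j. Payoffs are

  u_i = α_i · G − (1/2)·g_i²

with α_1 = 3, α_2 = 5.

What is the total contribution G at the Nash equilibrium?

Roommate i's FOC: ∂u_i/∂g_i = α_i − g_i = 0, so g_i* = α_i.
NE contributions = (3, 5); G = 8.

8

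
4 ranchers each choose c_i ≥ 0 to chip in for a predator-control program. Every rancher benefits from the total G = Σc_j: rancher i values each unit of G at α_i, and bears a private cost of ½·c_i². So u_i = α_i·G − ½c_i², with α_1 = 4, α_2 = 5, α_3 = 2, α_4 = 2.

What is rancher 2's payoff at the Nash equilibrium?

Rancher i's FOC: ∂u_i/∂c_i = α_i − c_i = 0, so c_i* = α_i.
NE contributions = (4, 5, 2, 2); G = 13.
u_2 = α_2·G − ½·(c_2)² = 5·13 − ½·5² = 52.5.

52.5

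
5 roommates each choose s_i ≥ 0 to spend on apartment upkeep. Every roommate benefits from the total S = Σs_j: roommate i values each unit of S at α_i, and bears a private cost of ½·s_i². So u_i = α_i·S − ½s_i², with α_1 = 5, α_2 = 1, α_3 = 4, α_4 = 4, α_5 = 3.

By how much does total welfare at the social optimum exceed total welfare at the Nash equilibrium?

Roommate i's FOC: ∂u_i/∂s_i = α_i − s_i = 0, so s_i* = α_i.
NE contributions = (5, 1, 4, 4, 3); S = 17.
W^NE = (Σα)·S − ½Σα_i² = 17² − ½·67 = 255.5.
Planner sets s_i = Σα_j = 17 for every i, so S^SO = 5·17 = 85.
W^SO = (Σα)·S^SO − ½·5·(Σα)² = (5/2)·17² = 722.5.
Deadweight loss = W^SO − W^NE = 467.

467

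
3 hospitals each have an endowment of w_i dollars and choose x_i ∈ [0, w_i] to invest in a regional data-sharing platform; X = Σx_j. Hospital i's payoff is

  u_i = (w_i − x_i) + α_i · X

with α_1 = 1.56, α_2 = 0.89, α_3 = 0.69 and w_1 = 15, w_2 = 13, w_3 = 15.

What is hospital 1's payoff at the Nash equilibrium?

23.4

∂u_i/∂x_i = α_i − 1, so hospital i contributes w_i if α_i > 1, else 0.
α_i > 1 for i ∈ {1}; NE contributions (15, 0, 0), X = 15.
u_1 = (15 − 15) + 1.56·15 = 23.4.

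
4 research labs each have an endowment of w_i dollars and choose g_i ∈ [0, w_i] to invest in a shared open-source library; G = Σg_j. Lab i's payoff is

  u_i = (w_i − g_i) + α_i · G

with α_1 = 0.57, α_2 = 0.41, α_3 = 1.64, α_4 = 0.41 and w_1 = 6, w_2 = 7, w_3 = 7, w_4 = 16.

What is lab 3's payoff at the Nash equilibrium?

∂u_i/∂g_i = α_i − 1, so lab i contributes w_i if α_i > 1, else 0.
α_i > 1 for i ∈ {3}; NE contributions (0, 0, 7, 0), G = 7.
u_3 = (7 − 7) + 1.64·7 = 11.48.

11.48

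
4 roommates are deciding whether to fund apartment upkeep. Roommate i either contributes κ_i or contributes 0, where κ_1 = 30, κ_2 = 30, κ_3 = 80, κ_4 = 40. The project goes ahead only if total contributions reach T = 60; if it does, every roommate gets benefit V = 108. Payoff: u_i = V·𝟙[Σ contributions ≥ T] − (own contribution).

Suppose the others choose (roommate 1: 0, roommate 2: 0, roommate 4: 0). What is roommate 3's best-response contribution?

Others' total = 0. Contributing 80 brings total to 80 ≥ 60: gain V − κ_3 = 28.
Best response: 80.

80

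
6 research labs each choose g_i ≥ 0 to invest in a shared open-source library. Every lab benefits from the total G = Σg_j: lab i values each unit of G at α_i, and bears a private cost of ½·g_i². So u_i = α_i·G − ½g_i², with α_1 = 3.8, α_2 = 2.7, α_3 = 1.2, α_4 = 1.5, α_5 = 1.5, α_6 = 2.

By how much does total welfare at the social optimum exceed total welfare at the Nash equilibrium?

Lab i's FOC: ∂u_i/∂g_i = α_i − g_i = 0, so g_i* = α_i.
NE contributions = (3.8, 2.7, 1.2, 1.5, 1.5, 2); G = 12.7.
W^NE = (Σα)·G − ½Σα_i² = 12.7² − ½·31.67 = 145.455.
Planner sets g_i = Σα_j = 12.7 for every i, so G^SO = 6·12.7 = 76.2.
W^SO = (Σα)·G^SO − ½·6·(Σα)² = (6/2)·12.7² = 483.87.
Deadweight loss = W^SO − W^NE = 338.415.

338.415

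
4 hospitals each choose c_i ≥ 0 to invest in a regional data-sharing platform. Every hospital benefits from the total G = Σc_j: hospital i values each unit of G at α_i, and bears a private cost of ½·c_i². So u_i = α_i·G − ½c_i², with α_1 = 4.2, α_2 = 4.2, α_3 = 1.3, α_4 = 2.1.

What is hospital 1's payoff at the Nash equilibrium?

Hospital i's FOC: ∂u_i/∂c_i = α_i − c_i = 0, so c_i* = α_i.
NE contributions = (4.2, 4.2, 1.3, 2.1); G = 11.8.
u_1 = α_1·G − ½·(c_1)² = 4.2·11.8 − ½·4.2² = 40.74.

40.74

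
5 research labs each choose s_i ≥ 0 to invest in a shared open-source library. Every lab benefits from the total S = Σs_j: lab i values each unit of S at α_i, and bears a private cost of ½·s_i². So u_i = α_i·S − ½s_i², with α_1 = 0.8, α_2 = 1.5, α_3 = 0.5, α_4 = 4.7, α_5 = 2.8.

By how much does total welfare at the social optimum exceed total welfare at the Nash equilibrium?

Lab i's FOC: ∂u_i/∂s_i = α_i − s_i = 0, so s_i* = α_i.
NE contributions = (0.8, 1.5, 0.5, 4.7, 2.8); S = 10.3.
W^NE = (Σα)·S − ½Σα_i² = 10.3² − ½·33.07 = 89.555.
Planner sets s_i = Σα_j = 10.3 for every i, so S^SO = 5·10.3 = 51.5.
W^SO = (Σα)·S^SO − ½·5·(Σα)² = (5/2)·10.3² = 265.225.
Deadweight loss = W^SO − W^NE = 175.67.

175.67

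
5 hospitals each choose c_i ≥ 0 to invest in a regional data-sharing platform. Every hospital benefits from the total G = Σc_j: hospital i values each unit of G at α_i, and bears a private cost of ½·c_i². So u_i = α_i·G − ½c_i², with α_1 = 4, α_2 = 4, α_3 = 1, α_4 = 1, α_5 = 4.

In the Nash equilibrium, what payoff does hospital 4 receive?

13.5

Hospital i's FOC: ∂u_i/∂c_i = α_i − c_i = 0, so c_i* = α_i.
NE contributions = (4, 4, 1, 1, 4); G = 14.
u_4 = α_4·G − ½·(c_4)² = 1·14 − ½·1² = 13.5.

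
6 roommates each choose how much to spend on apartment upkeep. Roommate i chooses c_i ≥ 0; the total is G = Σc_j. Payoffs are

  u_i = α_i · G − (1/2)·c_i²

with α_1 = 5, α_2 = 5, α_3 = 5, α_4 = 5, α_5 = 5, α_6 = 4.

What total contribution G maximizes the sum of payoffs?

Planner FOC: ∂(Σu_j)/∂c_i = (Σα_j) − c_i = 0, so c_i^SO = Σα_j = 29 for every i; G^SO = 174.

174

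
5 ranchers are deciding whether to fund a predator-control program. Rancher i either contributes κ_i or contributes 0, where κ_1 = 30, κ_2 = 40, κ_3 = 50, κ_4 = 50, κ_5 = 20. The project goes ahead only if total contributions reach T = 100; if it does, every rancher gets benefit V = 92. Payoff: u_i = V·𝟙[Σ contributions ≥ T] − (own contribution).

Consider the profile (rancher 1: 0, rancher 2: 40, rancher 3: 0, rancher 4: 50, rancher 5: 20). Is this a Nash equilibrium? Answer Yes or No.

Yes

Total = 110 ≥ 100: provided.
Rancher 1 (pledges 0, payoff 92): pledging 30 → total 140, payoff 62. No gain.
Rancher 2 (pledges 40, payoff 52): dropping to 0 → total 70, payoff 0. No gain.
Rancher 3 (pledges 0, payoff 92): pledging 50 → total 160, payoff 42. No gain.
Rancher 4 (pledges 50, payoff 42): dropping to 0 → total 60, payoff 0. No gain.
Rancher 5 (pledges 20, payoff 72): dropping to 0 → total 90, payoff 0. No gain.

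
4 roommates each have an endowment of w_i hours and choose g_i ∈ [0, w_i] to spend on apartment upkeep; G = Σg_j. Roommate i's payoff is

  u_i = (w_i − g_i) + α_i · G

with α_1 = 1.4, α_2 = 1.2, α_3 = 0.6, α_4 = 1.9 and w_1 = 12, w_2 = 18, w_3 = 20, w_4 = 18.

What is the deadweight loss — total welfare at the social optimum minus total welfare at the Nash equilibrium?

∂u_i/∂g_i = α_i − 1, so roommate i contributes w_i if α_i > 1, else 0.
α_i > 1 for i ∈ {1, 2, 4}; NE contributions (12, 18, 0, 18), G = 48.
W^NE = Σw_i − G^NE + (Σα_i)·G^NE = 68 + 4.1·48 = 264.8.
Planner: ∂(Σu_j)/∂g_i = Σα_j − 1 = 4.1 > 0, so everyone contributes w_i; G^SO = 68, W^SO = 68 + 4.1·68 = 346.8.
Deadweight loss = 82.

82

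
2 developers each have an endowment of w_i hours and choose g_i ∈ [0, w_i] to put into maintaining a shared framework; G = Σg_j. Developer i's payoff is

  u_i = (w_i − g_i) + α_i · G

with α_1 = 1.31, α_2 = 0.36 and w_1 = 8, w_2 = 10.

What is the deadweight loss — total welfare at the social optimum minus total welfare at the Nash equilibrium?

∂u_i/∂g_i = α_i − 1, so developer i contributes w_i if α_i > 1, else 0.
α_i > 1 for i ∈ {1}; NE contributions (8, 0), G = 8.
W^NE = Σw_i − G^NE + (Σα_i)·G^NE = 18 + 0.67·8 = 23.36.
Planner: ∂(Σu_j)/∂g_i = Σα_j − 1 = 0.67 > 0, so everyone contributes w_i; G^SO = 18, W^SO = 18 + 0.67·18 = 30.06.
Deadweight loss = 6.7.

6.7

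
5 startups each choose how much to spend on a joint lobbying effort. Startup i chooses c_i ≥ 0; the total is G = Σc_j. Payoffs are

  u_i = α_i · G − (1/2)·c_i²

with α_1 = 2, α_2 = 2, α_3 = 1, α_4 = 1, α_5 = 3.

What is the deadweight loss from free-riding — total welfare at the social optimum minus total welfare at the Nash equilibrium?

Startup i's FOC: ∂u_i/∂c_i = α_i − c_i = 0, so c_i* = α_i.
NE contributions = (2, 2, 1, 1, 3); G = 9.
W^NE = (Σα)·G − ½Σα_i² = 9² − ½·19 = 71.5.
Planner sets c_i = Σα_j = 9 for every i, so G^SO = 5·9 = 45.
W^SO = (Σα)·G^SO − ½·5·(Σα)² = (5/2)·9² = 202.5.
Deadweight loss = W^SO − W^NE = 131.

131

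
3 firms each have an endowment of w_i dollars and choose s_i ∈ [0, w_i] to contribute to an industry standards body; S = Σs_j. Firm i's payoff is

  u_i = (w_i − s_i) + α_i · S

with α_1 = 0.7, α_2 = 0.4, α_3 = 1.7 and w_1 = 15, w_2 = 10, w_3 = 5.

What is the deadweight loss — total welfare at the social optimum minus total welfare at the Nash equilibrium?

45

∂u_i/∂s_i = α_i − 1, so firm i contributes w_i if α_i > 1, else 0.
α_i > 1 for i ∈ {3}; NE contributions (0, 0, 5), S = 5.
W^NE = Σw_i − S^NE + (Σα_i)·S^NE = 30 + 1.8·5 = 39.
Planner: ∂(Σu_j)/∂s_i = Σα_j − 1 = 1.8 > 0, so everyone contributes w_i; S^SO = 30, W^SO = 30 + 1.8·30 = 84.
Deadweight loss = 45.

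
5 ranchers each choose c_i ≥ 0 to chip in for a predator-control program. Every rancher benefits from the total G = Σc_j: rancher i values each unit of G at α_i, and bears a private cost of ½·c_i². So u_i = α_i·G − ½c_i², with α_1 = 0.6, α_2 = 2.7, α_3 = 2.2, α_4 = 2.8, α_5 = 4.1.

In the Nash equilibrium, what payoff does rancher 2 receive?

29.835

Rancher i's FOC: ∂u_i/∂c_i = α_i − c_i = 0, so c_i* = α_i.
NE contributions = (0.6, 2.7, 2.2, 2.8, 4.1); G = 12.4.
u_2 = α_2·G − ½·(c_2)² = 2.7·12.4 − ½·2.7² = 29.835.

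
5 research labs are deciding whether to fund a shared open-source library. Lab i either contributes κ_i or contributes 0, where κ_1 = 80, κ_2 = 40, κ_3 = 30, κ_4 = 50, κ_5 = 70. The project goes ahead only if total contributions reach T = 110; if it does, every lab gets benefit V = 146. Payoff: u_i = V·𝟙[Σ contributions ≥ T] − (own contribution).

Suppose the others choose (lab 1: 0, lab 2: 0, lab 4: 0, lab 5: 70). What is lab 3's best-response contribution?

0

Others' total = 70. Even contributing 30 gives 100 < 110: no benefit either way.
Best response: 0.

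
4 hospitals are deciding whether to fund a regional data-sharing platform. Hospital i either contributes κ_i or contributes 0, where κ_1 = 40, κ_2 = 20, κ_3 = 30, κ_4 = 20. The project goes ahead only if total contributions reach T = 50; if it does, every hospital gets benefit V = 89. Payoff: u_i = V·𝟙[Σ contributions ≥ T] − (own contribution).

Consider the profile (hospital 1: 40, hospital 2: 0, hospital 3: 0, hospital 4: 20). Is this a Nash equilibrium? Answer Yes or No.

Total = 60 ≥ 50: provided.
Hospital 1 (pledges 40, payoff 49): dropping to 0 → total 20, payoff 0. No gain.
Hospital 2 (pledges 0, payoff 89): pledging 20 → total 80, payoff 69. No gain.
Hospital 3 (pledges 0, payoff 89): pledging 30 → total 90, payoff 59. No gain.
Hospital 4 (pledges 20, payoff 69): dropping to 0 → total 40, payoff 0. No gain.

Yes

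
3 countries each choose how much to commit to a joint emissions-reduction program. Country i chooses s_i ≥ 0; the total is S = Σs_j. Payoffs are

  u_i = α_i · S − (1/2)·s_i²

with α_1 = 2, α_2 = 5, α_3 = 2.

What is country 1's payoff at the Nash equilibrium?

Country i's FOC: ∂u_i/∂s_i = α_i − s_i = 0, so s_i* = α_i.
NE contributions = (2, 5, 2); S = 9.
u_1 = α_1·S − ½·(s_1)² = 2·9 − ½·2² = 16.

16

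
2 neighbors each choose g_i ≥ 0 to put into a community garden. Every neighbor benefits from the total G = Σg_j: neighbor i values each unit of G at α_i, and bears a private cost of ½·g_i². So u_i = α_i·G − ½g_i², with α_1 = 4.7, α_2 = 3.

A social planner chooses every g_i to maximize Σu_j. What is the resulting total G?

Planner FOC: ∂(Σu_j)/∂g_i = (Σα_j) − g_i = 0, so g_i^SO = Σα_j = 7.7 for every i; G^SO = 15.4.

15.4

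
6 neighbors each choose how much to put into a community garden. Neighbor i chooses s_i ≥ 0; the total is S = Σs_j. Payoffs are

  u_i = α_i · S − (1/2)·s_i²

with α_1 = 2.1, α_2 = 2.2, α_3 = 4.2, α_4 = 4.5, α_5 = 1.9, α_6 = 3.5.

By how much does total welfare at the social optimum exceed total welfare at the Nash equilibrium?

Neighbor i's FOC: ∂u_i/∂s_i = α_i − s_i = 0, so s_i* = α_i.
NE contributions = (2.1, 2.2, 4.2, 4.5, 1.9, 3.5); S = 18.4.
W^NE = (Σα)·S − ½Σα_i² = 18.4² − ½·63 = 307.06.
Planner sets s_i = Σα_j = 18.4 for every i, so S^SO = 6·18.4 = 110.4.
W^SO = (Σα)·S^SO − ½·6·(Σα)² = (6/2)·18.4² = 1015.68.
Deadweight loss = W^SO − W^NE = 708.62.

708.62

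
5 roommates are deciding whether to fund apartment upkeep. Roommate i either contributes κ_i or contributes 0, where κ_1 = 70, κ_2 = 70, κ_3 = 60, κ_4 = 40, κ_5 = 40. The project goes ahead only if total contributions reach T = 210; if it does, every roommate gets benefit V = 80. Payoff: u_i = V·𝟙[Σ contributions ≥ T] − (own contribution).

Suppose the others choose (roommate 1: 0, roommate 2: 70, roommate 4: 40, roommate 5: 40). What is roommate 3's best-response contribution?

60

Others' total = 150. Contributing 60 brings total to 210 ≥ 210: gain V − κ_3 = 20.
Best response: 60.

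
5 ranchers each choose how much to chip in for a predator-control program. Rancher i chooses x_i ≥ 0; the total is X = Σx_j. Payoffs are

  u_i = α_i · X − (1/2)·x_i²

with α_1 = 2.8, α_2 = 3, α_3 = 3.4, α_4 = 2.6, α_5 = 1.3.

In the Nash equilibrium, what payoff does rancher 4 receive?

30.68

Rancher i's FOC: ∂u_i/∂x_i = α_i − x_i = 0, so x_i* = α_i.
NE contributions = (2.8, 3, 3.4, 2.6, 1.3); X = 13.1.
u_4 = α_4·X − ½·(x_4)² = 2.6·13.1 − ½·2.6² = 30.68.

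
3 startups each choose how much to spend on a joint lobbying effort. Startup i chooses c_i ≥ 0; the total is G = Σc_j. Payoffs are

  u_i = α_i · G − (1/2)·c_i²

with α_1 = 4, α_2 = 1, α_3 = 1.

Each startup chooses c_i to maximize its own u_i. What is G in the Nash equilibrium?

Startup i's FOC: ∂u_i/∂c_i = α_i − c_i = 0, so c_i* = α_i.
NE contributions = (4, 1, 1); G = 6.

6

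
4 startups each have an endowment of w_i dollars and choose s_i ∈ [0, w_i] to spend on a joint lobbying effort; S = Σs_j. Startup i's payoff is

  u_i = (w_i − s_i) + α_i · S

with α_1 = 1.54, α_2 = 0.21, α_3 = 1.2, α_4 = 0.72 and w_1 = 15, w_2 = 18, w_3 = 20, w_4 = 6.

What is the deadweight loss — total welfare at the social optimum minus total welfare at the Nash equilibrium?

64.08

∂u_i/∂s_i = α_i − 1, so startup i contributes w_i if α_i > 1, else 0.
α_i > 1 for i ∈ {1, 3}; NE contributions (15, 0, 20, 0), S = 35.
W^NE = Σw_i − S^NE + (Σα_i)·S^NE = 59 + 2.67·35 = 152.45.
Planner: ∂(Σu_j)/∂s_i = Σα_j − 1 = 2.67 > 0, so everyone contributes w_i; S^SO = 59, W^SO = 59 + 2.67·59 = 216.53.
Deadweight loss = 64.08.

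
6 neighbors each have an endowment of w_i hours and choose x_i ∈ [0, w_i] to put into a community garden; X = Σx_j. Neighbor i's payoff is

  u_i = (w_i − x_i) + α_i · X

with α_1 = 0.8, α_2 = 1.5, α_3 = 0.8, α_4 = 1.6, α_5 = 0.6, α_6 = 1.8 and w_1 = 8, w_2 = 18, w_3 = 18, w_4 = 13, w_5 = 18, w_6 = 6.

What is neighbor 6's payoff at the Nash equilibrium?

66.6

∂u_i/∂x_i = α_i − 1, so neighbor i contributes w_i if α_i > 1, else 0.
α_i > 1 for i ∈ {2, 4, 6}; NE contributions (0, 18, 0, 13, 0, 6), X = 37.
u_6 = (6 − 6) + 1.8·37 = 66.6.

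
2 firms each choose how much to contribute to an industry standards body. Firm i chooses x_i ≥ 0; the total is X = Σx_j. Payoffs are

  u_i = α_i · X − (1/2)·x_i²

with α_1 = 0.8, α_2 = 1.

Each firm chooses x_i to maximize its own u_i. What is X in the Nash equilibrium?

Firm i's FOC: ∂u_i/∂x_i = α_i − x_i = 0, so x_i* = α_i.
NE contributions = (0.8, 1); X = 1.8.

1.8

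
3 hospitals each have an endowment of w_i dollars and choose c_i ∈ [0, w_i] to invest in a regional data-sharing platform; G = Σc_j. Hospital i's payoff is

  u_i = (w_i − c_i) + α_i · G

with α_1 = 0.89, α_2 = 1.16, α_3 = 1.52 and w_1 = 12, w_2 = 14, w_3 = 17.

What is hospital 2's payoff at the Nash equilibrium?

35.96

∂u_i/∂c_i = α_i − 1, so hospital i contributes w_i if α_i > 1, else 0.
α_i > 1 for i ∈ {2, 3}; NE contributions (0, 14, 17), G = 31.
u_2 = (14 − 14) + 1.16·31 = 35.96.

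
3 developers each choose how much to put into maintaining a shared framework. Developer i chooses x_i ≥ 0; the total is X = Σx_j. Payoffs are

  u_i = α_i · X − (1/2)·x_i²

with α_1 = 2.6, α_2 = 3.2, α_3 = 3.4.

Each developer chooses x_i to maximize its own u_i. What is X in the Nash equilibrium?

9.2

Developer i's FOC: ∂u_i/∂x_i = α_i − x_i = 0, so x_i* = α_i.
NE contributions = (2.6, 3.2, 3.4); X = 9.2.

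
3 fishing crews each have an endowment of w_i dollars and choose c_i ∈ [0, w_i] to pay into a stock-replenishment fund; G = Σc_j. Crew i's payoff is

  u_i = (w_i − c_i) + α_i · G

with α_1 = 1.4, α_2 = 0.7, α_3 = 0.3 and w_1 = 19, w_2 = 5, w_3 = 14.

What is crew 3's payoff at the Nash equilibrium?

19.7

∂u_i/∂c_i = α_i − 1, so crew i contributes w_i if α_i > 1, else 0.
α_i > 1 for i ∈ {1}; NE contributions (19, 0, 0), G = 19.
u_3 = (14 − 0) + 0.3·19 = 19.7.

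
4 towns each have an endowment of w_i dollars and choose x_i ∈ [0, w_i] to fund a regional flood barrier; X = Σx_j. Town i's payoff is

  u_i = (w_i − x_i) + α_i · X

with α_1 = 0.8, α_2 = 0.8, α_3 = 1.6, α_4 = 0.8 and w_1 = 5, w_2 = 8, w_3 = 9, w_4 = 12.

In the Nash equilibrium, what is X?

∂u_i/∂x_i = α_i − 1, so town i contributes w_i if α_i > 1, else 0.
α_i > 1 for i ∈ {3}; NE contributions (0, 0, 9, 0), X = 9.

9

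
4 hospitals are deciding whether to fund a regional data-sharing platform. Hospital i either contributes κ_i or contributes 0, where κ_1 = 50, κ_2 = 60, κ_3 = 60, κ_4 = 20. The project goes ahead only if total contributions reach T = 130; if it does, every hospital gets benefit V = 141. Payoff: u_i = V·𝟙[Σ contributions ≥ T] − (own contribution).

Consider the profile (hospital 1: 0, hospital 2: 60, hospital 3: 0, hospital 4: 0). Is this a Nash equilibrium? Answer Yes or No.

Total = 60 < 130: not provided.
Hospital 1 (pledges 0, payoff 0): pledging 50 → total 110, payoff -50. No gain.
Hospital 2 (pledges 60, payoff -60): dropping to 0 → total 0, payoff 0. Profitable deviation.

No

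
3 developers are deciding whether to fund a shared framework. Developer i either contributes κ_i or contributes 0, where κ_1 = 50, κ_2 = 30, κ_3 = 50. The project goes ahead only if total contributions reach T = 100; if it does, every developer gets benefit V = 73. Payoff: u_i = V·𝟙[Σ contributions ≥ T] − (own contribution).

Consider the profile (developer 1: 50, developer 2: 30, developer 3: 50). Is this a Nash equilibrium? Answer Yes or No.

Total = 130 ≥ 100: provided.
Developer 1 (pledges 50, payoff 23): dropping to 0 → total 80, payoff 0. No gain.
Developer 2 (pledges 30, payoff 43): dropping to 0 → total 100, payoff 73. Profitable deviation.

No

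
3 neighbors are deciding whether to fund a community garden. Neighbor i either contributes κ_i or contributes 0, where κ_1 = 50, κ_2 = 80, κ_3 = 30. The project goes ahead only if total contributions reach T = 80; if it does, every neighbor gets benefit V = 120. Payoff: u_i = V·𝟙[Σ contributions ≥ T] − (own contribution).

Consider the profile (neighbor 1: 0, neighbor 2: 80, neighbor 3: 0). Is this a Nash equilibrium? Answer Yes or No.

Yes

Total = 80 ≥ 80: provided.
Neighbor 1 (pledges 0, payoff 120): pledging 50 → total 130, payoff 70. No gain.
Neighbor 2 (pledges 80, payoff 40): dropping to 0 → total 0, payoff 0. No gain.
Neighbor 3 (pledges 0, payoff 120): pledging 30 → total 110, payoff 90. No gain.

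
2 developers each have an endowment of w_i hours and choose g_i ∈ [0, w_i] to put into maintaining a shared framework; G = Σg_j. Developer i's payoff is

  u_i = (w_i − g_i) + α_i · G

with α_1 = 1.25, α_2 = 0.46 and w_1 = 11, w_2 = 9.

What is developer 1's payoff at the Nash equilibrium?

∂u_i/∂g_i = α_i − 1, so developer i contributes w_i if α_i > 1, else 0.
α_i > 1 for i ∈ {1}; NE contributions (11, 0), G = 11.
u_1 = (11 − 11) + 1.25·11 = 13.75.

13.75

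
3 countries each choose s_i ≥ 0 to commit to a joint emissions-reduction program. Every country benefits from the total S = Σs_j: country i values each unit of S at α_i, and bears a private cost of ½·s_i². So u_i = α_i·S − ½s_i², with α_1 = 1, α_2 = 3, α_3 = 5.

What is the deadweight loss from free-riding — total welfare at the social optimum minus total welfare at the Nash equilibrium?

58

Country i's FOC: ∂u_i/∂s_i = α_i − s_i = 0, so s_i* = α_i.
NE contributions = (1, 3, 5); S = 9.
W^NE = (Σα)·S − ½Σα_i² = 9² − ½·35 = 63.5.
Planner sets s_i = Σα_j = 9 for every i, so S^SO = 3·9 = 27.
W^SO = (Σα)·S^SO − ½·3·(Σα)² = (3/2)·9² = 121.5.
Deadweight loss = W^SO − W^NE = 58.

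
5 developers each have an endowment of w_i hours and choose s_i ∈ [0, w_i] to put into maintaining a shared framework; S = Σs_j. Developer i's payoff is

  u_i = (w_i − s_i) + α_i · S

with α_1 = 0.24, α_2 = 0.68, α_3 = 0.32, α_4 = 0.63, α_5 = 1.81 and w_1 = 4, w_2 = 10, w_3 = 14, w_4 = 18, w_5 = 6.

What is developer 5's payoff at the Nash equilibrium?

10.86

∂u_i/∂s_i = α_i − 1, so developer i contributes w_i if α_i > 1, else 0.
α_i > 1 for i ∈ {5}; NE contributions (0, 0, 0, 0, 6), S = 6.
u_5 = (6 − 6) + 1.81·6 = 10.86.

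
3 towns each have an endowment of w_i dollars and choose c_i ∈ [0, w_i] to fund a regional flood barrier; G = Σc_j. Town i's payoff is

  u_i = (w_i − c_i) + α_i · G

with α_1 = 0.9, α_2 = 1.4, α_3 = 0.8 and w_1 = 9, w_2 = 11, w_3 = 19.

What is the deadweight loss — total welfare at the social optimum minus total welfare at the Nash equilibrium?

58.8

∂u_i/∂c_i = α_i − 1, so town i contributes w_i if α_i > 1, else 0.
α_i > 1 for i ∈ {2}; NE contributions (0, 11, 0), G = 11.
W^NE = Σw_i − G^NE + (Σα_i)·G^NE = 39 + 2.1·11 = 62.1.
Planner: ∂(Σu_j)/∂c_i = Σα_j − 1 = 2.1 > 0, so everyone contributes w_i; G^SO = 39, W^SO = 39 + 2.1·39 = 120.9.
Deadweight loss = 58.8.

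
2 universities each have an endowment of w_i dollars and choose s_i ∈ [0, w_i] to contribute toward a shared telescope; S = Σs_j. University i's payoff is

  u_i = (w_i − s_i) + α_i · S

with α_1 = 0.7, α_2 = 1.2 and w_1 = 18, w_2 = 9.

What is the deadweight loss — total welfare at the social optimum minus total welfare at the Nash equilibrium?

16.2

∂u_i/∂s_i = α_i − 1, so university i contributes w_i if α_i > 1, else 0.
α_i > 1 for i ∈ {2}; NE contributions (0, 9), S = 9.
W^NE = Σw_i − S^NE + (Σα_i)·S^NE = 27 + 0.9·9 = 35.1.
Planner: ∂(Σu_j)/∂s_i = Σα_j − 1 = 0.9 > 0, so everyone contributes w_i; S^SO = 27, W^SO = 27 + 0.9·27 = 51.3.
Deadweight loss = 16.2.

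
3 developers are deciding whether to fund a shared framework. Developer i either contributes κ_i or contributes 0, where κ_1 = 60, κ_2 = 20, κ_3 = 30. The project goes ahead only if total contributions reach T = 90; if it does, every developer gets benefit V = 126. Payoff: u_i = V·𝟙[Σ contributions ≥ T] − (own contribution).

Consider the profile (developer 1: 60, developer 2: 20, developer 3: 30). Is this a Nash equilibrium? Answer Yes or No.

Total = 110 ≥ 90: provided.
Developer 1 (pledges 60, payoff 66): dropping to 0 → total 50, payoff 0. No gain.
Developer 2 (pledges 20, payoff 106): dropping to 0 → total 90, payoff 126. Profitable deviation.

No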